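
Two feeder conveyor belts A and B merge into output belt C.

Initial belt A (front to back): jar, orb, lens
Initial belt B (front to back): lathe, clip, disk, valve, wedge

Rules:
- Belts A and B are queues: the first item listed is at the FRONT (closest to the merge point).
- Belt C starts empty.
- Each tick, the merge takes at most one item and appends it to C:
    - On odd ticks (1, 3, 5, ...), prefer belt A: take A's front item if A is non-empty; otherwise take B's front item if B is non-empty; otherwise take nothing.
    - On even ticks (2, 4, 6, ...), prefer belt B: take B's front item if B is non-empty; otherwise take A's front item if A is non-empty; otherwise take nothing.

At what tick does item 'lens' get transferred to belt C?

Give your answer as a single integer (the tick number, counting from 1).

Answer: 5

Derivation:
Tick 1: prefer A, take jar from A; A=[orb,lens] B=[lathe,clip,disk,valve,wedge] C=[jar]
Tick 2: prefer B, take lathe from B; A=[orb,lens] B=[clip,disk,valve,wedge] C=[jar,lathe]
Tick 3: prefer A, take orb from A; A=[lens] B=[clip,disk,valve,wedge] C=[jar,lathe,orb]
Tick 4: prefer B, take clip from B; A=[lens] B=[disk,valve,wedge] C=[jar,lathe,orb,clip]
Tick 5: prefer A, take lens from A; A=[-] B=[disk,valve,wedge] C=[jar,lathe,orb,clip,lens]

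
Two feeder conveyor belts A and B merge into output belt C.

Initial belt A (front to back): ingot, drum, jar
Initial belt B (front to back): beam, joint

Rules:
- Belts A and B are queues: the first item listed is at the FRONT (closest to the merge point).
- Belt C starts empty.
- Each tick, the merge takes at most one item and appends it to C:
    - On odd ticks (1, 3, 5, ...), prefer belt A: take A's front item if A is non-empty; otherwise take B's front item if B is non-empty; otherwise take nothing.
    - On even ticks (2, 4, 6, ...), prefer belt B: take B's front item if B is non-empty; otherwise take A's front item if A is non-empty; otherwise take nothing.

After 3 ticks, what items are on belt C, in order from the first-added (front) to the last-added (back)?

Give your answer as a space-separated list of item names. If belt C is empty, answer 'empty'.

Answer: ingot beam drum

Derivation:
Tick 1: prefer A, take ingot from A; A=[drum,jar] B=[beam,joint] C=[ingot]
Tick 2: prefer B, take beam from B; A=[drum,jar] B=[joint] C=[ingot,beam]
Tick 3: prefer A, take drum from A; A=[jar] B=[joint] C=[ingot,beam,drum]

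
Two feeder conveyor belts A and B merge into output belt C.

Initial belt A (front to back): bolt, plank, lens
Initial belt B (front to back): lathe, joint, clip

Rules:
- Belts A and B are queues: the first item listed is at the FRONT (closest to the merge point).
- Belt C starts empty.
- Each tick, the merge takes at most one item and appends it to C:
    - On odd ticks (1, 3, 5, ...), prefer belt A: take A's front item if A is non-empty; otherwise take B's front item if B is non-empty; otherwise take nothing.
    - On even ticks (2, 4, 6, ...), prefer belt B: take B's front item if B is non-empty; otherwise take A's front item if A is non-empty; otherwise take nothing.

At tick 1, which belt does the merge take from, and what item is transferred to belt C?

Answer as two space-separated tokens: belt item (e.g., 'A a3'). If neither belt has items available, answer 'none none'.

Answer: A bolt

Derivation:
Tick 1: prefer A, take bolt from A; A=[plank,lens] B=[lathe,joint,clip] C=[bolt]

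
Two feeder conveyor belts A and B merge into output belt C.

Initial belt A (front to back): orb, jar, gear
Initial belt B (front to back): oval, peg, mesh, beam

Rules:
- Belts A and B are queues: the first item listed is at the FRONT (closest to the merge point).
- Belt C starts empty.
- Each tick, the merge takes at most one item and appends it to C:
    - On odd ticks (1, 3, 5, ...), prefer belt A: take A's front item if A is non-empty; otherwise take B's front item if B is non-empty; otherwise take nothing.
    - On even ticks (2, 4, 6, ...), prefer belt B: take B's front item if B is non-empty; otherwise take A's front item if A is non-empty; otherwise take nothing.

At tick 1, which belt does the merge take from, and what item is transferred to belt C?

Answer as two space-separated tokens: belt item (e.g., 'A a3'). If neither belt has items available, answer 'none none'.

Answer: A orb

Derivation:
Tick 1: prefer A, take orb from A; A=[jar,gear] B=[oval,peg,mesh,beam] C=[orb]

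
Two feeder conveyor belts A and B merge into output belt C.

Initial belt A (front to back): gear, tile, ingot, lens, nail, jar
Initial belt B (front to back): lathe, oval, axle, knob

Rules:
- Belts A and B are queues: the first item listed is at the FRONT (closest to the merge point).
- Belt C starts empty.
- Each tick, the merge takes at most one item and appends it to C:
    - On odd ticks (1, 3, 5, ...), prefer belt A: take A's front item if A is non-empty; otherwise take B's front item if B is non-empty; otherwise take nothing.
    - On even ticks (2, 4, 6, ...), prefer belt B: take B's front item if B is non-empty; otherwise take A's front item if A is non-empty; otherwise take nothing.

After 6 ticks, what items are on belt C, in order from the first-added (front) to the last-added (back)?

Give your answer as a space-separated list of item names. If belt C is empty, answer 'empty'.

Answer: gear lathe tile oval ingot axle

Derivation:
Tick 1: prefer A, take gear from A; A=[tile,ingot,lens,nail,jar] B=[lathe,oval,axle,knob] C=[gear]
Tick 2: prefer B, take lathe from B; A=[tile,ingot,lens,nail,jar] B=[oval,axle,knob] C=[gear,lathe]
Tick 3: prefer A, take tile from A; A=[ingot,lens,nail,jar] B=[oval,axle,knob] C=[gear,lathe,tile]
Tick 4: prefer B, take oval from B; A=[ingot,lens,nail,jar] B=[axle,knob] C=[gear,lathe,tile,oval]
Tick 5: prefer A, take ingot from A; A=[lens,nail,jar] B=[axle,knob] C=[gear,lathe,tile,oval,ingot]
Tick 6: prefer B, take axle from B; A=[lens,nail,jar] B=[knob] C=[gear,lathe,tile,oval,ingot,axle]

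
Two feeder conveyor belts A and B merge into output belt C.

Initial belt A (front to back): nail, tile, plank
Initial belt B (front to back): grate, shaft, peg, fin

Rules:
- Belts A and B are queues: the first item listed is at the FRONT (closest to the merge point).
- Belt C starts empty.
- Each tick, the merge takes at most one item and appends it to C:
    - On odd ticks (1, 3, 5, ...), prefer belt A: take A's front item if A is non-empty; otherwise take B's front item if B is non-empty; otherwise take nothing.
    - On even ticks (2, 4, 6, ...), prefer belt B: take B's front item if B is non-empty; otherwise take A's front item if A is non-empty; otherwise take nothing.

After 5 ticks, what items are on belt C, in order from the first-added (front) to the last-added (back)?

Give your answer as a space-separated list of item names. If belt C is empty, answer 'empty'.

Tick 1: prefer A, take nail from A; A=[tile,plank] B=[grate,shaft,peg,fin] C=[nail]
Tick 2: prefer B, take grate from B; A=[tile,plank] B=[shaft,peg,fin] C=[nail,grate]
Tick 3: prefer A, take tile from A; A=[plank] B=[shaft,peg,fin] C=[nail,grate,tile]
Tick 4: prefer B, take shaft from B; A=[plank] B=[peg,fin] C=[nail,grate,tile,shaft]
Tick 5: prefer A, take plank from A; A=[-] B=[peg,fin] C=[nail,grate,tile,shaft,plank]

Answer: nail grate tile shaft plank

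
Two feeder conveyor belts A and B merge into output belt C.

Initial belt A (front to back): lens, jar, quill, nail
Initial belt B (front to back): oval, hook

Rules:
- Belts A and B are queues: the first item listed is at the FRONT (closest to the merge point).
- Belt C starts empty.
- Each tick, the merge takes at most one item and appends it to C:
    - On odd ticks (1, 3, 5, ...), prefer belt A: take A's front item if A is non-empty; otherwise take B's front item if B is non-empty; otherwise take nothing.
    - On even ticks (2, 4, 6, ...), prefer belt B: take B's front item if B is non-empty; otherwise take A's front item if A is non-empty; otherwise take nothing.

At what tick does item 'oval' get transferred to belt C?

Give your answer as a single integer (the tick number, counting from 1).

Tick 1: prefer A, take lens from A; A=[jar,quill,nail] B=[oval,hook] C=[lens]
Tick 2: prefer B, take oval from B; A=[jar,quill,nail] B=[hook] C=[lens,oval]

Answer: 2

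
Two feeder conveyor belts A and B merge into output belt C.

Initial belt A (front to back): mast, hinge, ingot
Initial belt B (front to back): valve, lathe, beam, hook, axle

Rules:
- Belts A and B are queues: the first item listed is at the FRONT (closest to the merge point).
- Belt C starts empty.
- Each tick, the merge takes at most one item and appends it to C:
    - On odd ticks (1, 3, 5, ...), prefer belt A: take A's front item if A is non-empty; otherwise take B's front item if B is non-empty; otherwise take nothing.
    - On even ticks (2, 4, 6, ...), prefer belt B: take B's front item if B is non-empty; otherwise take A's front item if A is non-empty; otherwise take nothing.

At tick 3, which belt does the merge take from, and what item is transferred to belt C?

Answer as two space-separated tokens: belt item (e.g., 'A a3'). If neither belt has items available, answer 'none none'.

Tick 1: prefer A, take mast from A; A=[hinge,ingot] B=[valve,lathe,beam,hook,axle] C=[mast]
Tick 2: prefer B, take valve from B; A=[hinge,ingot] B=[lathe,beam,hook,axle] C=[mast,valve]
Tick 3: prefer A, take hinge from A; A=[ingot] B=[lathe,beam,hook,axle] C=[mast,valve,hinge]

Answer: A hinge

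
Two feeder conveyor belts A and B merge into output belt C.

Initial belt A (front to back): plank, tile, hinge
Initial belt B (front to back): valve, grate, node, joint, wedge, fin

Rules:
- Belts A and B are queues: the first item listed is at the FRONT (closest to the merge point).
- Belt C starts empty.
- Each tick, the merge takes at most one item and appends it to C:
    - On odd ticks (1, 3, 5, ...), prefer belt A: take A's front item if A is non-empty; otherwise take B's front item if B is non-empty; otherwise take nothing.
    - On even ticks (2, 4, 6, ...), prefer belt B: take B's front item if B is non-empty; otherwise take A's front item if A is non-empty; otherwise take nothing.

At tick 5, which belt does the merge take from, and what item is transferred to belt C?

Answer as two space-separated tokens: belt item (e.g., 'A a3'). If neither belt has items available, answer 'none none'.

Tick 1: prefer A, take plank from A; A=[tile,hinge] B=[valve,grate,node,joint,wedge,fin] C=[plank]
Tick 2: prefer B, take valve from B; A=[tile,hinge] B=[grate,node,joint,wedge,fin] C=[plank,valve]
Tick 3: prefer A, take tile from A; A=[hinge] B=[grate,node,joint,wedge,fin] C=[plank,valve,tile]
Tick 4: prefer B, take grate from B; A=[hinge] B=[node,joint,wedge,fin] C=[plank,valve,tile,grate]
Tick 5: prefer A, take hinge from A; A=[-] B=[node,joint,wedge,fin] C=[plank,valve,tile,grate,hinge]

Answer: A hinge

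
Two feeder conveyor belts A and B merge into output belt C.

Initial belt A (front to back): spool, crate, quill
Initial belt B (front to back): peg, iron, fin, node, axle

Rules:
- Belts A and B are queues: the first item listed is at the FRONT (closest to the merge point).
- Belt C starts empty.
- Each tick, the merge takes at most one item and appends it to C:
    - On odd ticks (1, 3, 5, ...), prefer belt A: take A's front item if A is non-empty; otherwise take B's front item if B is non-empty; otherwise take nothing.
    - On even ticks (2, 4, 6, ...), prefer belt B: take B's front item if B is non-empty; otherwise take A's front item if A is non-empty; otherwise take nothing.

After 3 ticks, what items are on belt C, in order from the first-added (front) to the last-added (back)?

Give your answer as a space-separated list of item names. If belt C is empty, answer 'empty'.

Tick 1: prefer A, take spool from A; A=[crate,quill] B=[peg,iron,fin,node,axle] C=[spool]
Tick 2: prefer B, take peg from B; A=[crate,quill] B=[iron,fin,node,axle] C=[spool,peg]
Tick 3: prefer A, take crate from A; A=[quill] B=[iron,fin,node,axle] C=[spool,peg,crate]

Answer: spool peg crate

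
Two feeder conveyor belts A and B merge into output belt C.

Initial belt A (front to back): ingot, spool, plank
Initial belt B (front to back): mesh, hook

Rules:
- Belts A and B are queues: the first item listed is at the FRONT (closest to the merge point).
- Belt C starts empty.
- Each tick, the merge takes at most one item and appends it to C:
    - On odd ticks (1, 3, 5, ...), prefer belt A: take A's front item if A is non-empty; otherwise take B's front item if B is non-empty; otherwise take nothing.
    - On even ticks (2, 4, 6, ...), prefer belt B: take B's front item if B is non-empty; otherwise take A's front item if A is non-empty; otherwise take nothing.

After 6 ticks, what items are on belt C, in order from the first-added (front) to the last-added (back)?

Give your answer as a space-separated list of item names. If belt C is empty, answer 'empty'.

Answer: ingot mesh spool hook plank

Derivation:
Tick 1: prefer A, take ingot from A; A=[spool,plank] B=[mesh,hook] C=[ingot]
Tick 2: prefer B, take mesh from B; A=[spool,plank] B=[hook] C=[ingot,mesh]
Tick 3: prefer A, take spool from A; A=[plank] B=[hook] C=[ingot,mesh,spool]
Tick 4: prefer B, take hook from B; A=[plank] B=[-] C=[ingot,mesh,spool,hook]
Tick 5: prefer A, take plank from A; A=[-] B=[-] C=[ingot,mesh,spool,hook,plank]
Tick 6: prefer B, both empty, nothing taken; A=[-] B=[-] C=[ingot,mesh,spool,hook,plank]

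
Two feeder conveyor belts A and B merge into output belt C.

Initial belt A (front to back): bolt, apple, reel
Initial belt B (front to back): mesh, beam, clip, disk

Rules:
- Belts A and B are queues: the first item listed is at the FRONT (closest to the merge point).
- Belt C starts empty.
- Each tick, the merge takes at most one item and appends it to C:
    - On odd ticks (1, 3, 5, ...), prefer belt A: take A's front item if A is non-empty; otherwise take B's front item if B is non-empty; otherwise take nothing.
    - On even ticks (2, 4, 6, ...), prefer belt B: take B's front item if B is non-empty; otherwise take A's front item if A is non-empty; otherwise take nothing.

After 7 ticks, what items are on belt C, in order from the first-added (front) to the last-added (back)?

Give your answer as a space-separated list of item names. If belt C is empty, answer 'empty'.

Answer: bolt mesh apple beam reel clip disk

Derivation:
Tick 1: prefer A, take bolt from A; A=[apple,reel] B=[mesh,beam,clip,disk] C=[bolt]
Tick 2: prefer B, take mesh from B; A=[apple,reel] B=[beam,clip,disk] C=[bolt,mesh]
Tick 3: prefer A, take apple from A; A=[reel] B=[beam,clip,disk] C=[bolt,mesh,apple]
Tick 4: prefer B, take beam from B; A=[reel] B=[clip,disk] C=[bolt,mesh,apple,beam]
Tick 5: prefer A, take reel from A; A=[-] B=[clip,disk] C=[bolt,mesh,apple,beam,reel]
Tick 6: prefer B, take clip from B; A=[-] B=[disk] C=[bolt,mesh,apple,beam,reel,clip]
Tick 7: prefer A, take disk from B; A=[-] B=[-] C=[bolt,mesh,apple,beam,reel,clip,disk]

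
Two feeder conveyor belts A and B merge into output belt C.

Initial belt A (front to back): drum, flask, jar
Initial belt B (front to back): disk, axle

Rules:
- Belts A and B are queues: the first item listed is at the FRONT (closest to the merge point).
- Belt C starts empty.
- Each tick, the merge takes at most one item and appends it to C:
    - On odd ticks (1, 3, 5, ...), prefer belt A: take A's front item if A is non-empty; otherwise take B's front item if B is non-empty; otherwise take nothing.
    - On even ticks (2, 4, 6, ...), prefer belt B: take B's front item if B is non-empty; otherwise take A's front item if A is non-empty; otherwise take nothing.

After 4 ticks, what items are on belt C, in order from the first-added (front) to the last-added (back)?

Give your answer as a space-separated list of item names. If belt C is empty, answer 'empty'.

Tick 1: prefer A, take drum from A; A=[flask,jar] B=[disk,axle] C=[drum]
Tick 2: prefer B, take disk from B; A=[flask,jar] B=[axle] C=[drum,disk]
Tick 3: prefer A, take flask from A; A=[jar] B=[axle] C=[drum,disk,flask]
Tick 4: prefer B, take axle from B; A=[jar] B=[-] C=[drum,disk,flask,axle]

Answer: drum disk flask axle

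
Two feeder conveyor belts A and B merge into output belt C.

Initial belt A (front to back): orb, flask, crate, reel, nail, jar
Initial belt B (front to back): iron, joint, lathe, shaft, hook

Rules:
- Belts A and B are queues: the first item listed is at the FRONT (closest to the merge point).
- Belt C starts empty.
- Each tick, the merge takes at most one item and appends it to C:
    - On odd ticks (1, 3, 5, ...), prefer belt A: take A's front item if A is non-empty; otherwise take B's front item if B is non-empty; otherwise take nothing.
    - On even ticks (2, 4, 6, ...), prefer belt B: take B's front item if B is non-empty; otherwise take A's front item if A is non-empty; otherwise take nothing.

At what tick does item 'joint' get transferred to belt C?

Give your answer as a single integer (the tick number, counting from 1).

Answer: 4

Derivation:
Tick 1: prefer A, take orb from A; A=[flask,crate,reel,nail,jar] B=[iron,joint,lathe,shaft,hook] C=[orb]
Tick 2: prefer B, take iron from B; A=[flask,crate,reel,nail,jar] B=[joint,lathe,shaft,hook] C=[orb,iron]
Tick 3: prefer A, take flask from A; A=[crate,reel,nail,jar] B=[joint,lathe,shaft,hook] C=[orb,iron,flask]
Tick 4: prefer B, take joint from B; A=[crate,reel,nail,jar] B=[lathe,shaft,hook] C=[orb,iron,flask,joint]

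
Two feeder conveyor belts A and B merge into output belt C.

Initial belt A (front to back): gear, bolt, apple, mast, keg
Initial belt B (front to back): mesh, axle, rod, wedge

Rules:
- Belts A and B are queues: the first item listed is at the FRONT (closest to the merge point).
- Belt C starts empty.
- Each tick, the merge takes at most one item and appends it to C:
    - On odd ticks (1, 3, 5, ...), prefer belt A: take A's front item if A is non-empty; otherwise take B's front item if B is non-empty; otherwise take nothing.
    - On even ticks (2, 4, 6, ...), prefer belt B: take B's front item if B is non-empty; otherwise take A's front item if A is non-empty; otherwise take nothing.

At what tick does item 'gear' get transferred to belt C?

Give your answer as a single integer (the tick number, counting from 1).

Answer: 1

Derivation:
Tick 1: prefer A, take gear from A; A=[bolt,apple,mast,keg] B=[mesh,axle,rod,wedge] C=[gear]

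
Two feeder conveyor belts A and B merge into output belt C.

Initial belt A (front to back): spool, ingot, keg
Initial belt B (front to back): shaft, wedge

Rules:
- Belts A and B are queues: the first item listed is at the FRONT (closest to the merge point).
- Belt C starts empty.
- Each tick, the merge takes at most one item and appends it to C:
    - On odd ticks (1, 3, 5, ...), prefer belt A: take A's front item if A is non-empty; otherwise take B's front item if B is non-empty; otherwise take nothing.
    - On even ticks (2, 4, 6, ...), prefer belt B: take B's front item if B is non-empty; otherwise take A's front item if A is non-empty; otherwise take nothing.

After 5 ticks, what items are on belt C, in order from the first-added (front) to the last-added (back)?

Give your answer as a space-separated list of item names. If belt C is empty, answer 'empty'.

Answer: spool shaft ingot wedge keg

Derivation:
Tick 1: prefer A, take spool from A; A=[ingot,keg] B=[shaft,wedge] C=[spool]
Tick 2: prefer B, take shaft from B; A=[ingot,keg] B=[wedge] C=[spool,shaft]
Tick 3: prefer A, take ingot from A; A=[keg] B=[wedge] C=[spool,shaft,ingot]
Tick 4: prefer B, take wedge from B; A=[keg] B=[-] C=[spool,shaft,ingot,wedge]
Tick 5: prefer A, take keg from A; A=[-] B=[-] C=[spool,shaft,ingot,wedge,keg]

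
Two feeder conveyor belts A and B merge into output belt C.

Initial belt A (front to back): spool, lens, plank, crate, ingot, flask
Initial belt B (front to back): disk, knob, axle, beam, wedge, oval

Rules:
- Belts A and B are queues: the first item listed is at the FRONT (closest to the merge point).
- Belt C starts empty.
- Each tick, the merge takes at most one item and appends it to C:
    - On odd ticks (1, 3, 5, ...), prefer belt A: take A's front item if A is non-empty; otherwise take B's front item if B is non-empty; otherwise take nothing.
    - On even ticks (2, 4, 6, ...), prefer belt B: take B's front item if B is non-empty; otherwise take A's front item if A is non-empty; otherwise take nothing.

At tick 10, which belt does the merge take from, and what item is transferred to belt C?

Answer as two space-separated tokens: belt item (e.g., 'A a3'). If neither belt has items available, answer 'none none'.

Answer: B wedge

Derivation:
Tick 1: prefer A, take spool from A; A=[lens,plank,crate,ingot,flask] B=[disk,knob,axle,beam,wedge,oval] C=[spool]
Tick 2: prefer B, take disk from B; A=[lens,plank,crate,ingot,flask] B=[knob,axle,beam,wedge,oval] C=[spool,disk]
Tick 3: prefer A, take lens from A; A=[plank,crate,ingot,flask] B=[knob,axle,beam,wedge,oval] C=[spool,disk,lens]
Tick 4: prefer B, take knob from B; A=[plank,crate,ingot,flask] B=[axle,beam,wedge,oval] C=[spool,disk,lens,knob]
Tick 5: prefer A, take plank from A; A=[crate,ingot,flask] B=[axle,beam,wedge,oval] C=[spool,disk,lens,knob,plank]
Tick 6: prefer B, take axle from B; A=[crate,ingot,flask] B=[beam,wedge,oval] C=[spool,disk,lens,knob,plank,axle]
Tick 7: prefer A, take crate from A; A=[ingot,flask] B=[beam,wedge,oval] C=[spool,disk,lens,knob,plank,axle,crate]
Tick 8: prefer B, take beam from B; A=[ingot,flask] B=[wedge,oval] C=[spool,disk,lens,knob,plank,axle,crate,beam]
Tick 9: prefer A, take ingot from A; A=[flask] B=[wedge,oval] C=[spool,disk,lens,knob,plank,axle,crate,beam,ingot]
Tick 10: prefer B, take wedge from B; A=[flask] B=[oval] C=[spool,disk,lens,knob,plank,axle,crate,beam,ingot,wedge]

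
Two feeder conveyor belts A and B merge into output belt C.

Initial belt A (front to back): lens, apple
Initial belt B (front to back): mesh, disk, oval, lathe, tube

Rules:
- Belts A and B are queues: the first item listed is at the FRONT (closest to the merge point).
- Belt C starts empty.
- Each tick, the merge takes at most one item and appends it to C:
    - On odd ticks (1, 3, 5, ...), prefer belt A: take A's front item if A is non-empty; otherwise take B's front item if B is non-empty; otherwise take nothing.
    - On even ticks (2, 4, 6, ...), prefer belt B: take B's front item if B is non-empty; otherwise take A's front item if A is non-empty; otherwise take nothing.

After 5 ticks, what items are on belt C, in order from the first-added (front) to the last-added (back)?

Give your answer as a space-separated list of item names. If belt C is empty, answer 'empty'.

Tick 1: prefer A, take lens from A; A=[apple] B=[mesh,disk,oval,lathe,tube] C=[lens]
Tick 2: prefer B, take mesh from B; A=[apple] B=[disk,oval,lathe,tube] C=[lens,mesh]
Tick 3: prefer A, take apple from A; A=[-] B=[disk,oval,lathe,tube] C=[lens,mesh,apple]
Tick 4: prefer B, take disk from B; A=[-] B=[oval,lathe,tube] C=[lens,mesh,apple,disk]
Tick 5: prefer A, take oval from B; A=[-] B=[lathe,tube] C=[lens,mesh,apple,disk,oval]

Answer: lens mesh apple disk oval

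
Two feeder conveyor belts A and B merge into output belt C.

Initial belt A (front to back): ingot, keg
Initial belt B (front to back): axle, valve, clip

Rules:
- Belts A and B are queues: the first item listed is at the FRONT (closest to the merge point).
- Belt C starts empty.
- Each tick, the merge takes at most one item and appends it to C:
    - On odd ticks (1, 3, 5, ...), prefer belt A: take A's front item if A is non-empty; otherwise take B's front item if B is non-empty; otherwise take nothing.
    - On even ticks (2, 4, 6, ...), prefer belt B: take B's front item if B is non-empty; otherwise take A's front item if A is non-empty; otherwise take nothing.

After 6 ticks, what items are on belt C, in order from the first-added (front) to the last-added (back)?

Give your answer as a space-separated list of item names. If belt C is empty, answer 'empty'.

Tick 1: prefer A, take ingot from A; A=[keg] B=[axle,valve,clip] C=[ingot]
Tick 2: prefer B, take axle from B; A=[keg] B=[valve,clip] C=[ingot,axle]
Tick 3: prefer A, take keg from A; A=[-] B=[valve,clip] C=[ingot,axle,keg]
Tick 4: prefer B, take valve from B; A=[-] B=[clip] C=[ingot,axle,keg,valve]
Tick 5: prefer A, take clip from B; A=[-] B=[-] C=[ingot,axle,keg,valve,clip]
Tick 6: prefer B, both empty, nothing taken; A=[-] B=[-] C=[ingot,axle,keg,valve,clip]

Answer: ingot axle keg valve clip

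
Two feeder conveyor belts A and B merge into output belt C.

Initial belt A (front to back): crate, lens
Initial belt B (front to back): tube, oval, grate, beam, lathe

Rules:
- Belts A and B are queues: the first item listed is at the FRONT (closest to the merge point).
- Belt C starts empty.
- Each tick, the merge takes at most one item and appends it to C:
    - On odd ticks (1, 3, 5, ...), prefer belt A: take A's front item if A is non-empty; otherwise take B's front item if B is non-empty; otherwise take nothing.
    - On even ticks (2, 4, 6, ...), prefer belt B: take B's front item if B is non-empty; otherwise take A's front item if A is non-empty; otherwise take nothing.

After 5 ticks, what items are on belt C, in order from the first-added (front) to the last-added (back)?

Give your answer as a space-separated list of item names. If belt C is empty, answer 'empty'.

Answer: crate tube lens oval grate

Derivation:
Tick 1: prefer A, take crate from A; A=[lens] B=[tube,oval,grate,beam,lathe] C=[crate]
Tick 2: prefer B, take tube from B; A=[lens] B=[oval,grate,beam,lathe] C=[crate,tube]
Tick 3: prefer A, take lens from A; A=[-] B=[oval,grate,beam,lathe] C=[crate,tube,lens]
Tick 4: prefer B, take oval from B; A=[-] B=[grate,beam,lathe] C=[crate,tube,lens,oval]
Tick 5: prefer A, take grate from B; A=[-] B=[beam,lathe] C=[crate,tube,lens,oval,grate]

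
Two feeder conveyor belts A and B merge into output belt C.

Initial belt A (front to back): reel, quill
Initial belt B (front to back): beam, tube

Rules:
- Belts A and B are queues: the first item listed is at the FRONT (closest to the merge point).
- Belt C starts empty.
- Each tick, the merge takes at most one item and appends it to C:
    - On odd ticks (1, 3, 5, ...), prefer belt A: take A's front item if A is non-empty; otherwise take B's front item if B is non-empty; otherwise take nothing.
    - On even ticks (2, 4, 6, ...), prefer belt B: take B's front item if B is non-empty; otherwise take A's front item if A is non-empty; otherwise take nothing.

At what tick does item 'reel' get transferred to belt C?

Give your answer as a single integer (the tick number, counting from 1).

Tick 1: prefer A, take reel from A; A=[quill] B=[beam,tube] C=[reel]

Answer: 1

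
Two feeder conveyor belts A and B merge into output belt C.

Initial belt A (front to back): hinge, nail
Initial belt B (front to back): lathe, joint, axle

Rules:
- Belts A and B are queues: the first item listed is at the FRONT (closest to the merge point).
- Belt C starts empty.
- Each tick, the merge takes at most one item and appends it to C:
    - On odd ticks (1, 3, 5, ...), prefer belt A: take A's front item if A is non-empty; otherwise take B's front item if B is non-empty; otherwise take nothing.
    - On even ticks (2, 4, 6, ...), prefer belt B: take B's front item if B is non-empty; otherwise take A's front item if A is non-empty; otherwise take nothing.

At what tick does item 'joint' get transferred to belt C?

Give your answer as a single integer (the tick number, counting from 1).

Answer: 4

Derivation:
Tick 1: prefer A, take hinge from A; A=[nail] B=[lathe,joint,axle] C=[hinge]
Tick 2: prefer B, take lathe from B; A=[nail] B=[joint,axle] C=[hinge,lathe]
Tick 3: prefer A, take nail from A; A=[-] B=[joint,axle] C=[hinge,lathe,nail]
Tick 4: prefer B, take joint from B; A=[-] B=[axle] C=[hinge,lathe,nail,joint]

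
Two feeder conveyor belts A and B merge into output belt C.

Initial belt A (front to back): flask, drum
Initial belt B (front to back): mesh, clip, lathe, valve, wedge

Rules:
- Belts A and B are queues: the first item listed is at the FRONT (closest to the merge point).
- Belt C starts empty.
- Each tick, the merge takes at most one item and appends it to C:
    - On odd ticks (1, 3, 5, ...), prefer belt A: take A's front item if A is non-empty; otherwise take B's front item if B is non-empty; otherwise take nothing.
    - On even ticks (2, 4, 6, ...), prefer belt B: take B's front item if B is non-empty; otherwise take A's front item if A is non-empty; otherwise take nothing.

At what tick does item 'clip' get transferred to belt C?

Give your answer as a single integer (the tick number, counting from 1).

Answer: 4

Derivation:
Tick 1: prefer A, take flask from A; A=[drum] B=[mesh,clip,lathe,valve,wedge] C=[flask]
Tick 2: prefer B, take mesh from B; A=[drum] B=[clip,lathe,valve,wedge] C=[flask,mesh]
Tick 3: prefer A, take drum from A; A=[-] B=[clip,lathe,valve,wedge] C=[flask,mesh,drum]
Tick 4: prefer B, take clip from B; A=[-] B=[lathe,valve,wedge] C=[flask,mesh,drum,clip]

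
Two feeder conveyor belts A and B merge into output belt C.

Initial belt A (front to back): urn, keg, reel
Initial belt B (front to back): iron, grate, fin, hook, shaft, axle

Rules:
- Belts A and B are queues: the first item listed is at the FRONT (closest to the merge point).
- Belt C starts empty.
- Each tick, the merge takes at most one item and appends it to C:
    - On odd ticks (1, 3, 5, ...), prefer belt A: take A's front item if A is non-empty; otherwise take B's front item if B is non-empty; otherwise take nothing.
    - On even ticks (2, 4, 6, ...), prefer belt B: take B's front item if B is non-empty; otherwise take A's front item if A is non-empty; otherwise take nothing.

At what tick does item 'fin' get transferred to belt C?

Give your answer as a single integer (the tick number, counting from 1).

Tick 1: prefer A, take urn from A; A=[keg,reel] B=[iron,grate,fin,hook,shaft,axle] C=[urn]
Tick 2: prefer B, take iron from B; A=[keg,reel] B=[grate,fin,hook,shaft,axle] C=[urn,iron]
Tick 3: prefer A, take keg from A; A=[reel] B=[grate,fin,hook,shaft,axle] C=[urn,iron,keg]
Tick 4: prefer B, take grate from B; A=[reel] B=[fin,hook,shaft,axle] C=[urn,iron,keg,grate]
Tick 5: prefer A, take reel from A; A=[-] B=[fin,hook,shaft,axle] C=[urn,iron,keg,grate,reel]
Tick 6: prefer B, take fin from B; A=[-] B=[hook,shaft,axle] C=[urn,iron,keg,grate,reel,fin]

Answer: 6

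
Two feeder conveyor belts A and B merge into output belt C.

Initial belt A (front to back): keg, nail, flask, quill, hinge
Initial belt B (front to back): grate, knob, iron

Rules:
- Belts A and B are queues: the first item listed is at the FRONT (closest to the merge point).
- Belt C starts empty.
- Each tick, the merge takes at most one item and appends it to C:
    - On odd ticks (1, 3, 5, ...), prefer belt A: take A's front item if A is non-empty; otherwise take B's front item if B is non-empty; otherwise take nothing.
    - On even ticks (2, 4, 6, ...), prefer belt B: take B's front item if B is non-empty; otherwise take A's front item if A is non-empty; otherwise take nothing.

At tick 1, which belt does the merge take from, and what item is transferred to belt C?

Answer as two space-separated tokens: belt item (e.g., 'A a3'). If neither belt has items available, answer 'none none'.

Tick 1: prefer A, take keg from A; A=[nail,flask,quill,hinge] B=[grate,knob,iron] C=[keg]

Answer: A keg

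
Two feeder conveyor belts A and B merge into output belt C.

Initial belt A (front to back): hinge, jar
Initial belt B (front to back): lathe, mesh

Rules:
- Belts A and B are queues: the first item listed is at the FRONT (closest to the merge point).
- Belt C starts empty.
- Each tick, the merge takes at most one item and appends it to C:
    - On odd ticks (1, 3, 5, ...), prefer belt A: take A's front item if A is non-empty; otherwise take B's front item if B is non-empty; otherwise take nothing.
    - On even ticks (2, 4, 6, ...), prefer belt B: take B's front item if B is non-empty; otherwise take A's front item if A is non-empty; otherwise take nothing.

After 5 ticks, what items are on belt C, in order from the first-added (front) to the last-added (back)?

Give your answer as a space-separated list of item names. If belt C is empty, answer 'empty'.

Answer: hinge lathe jar mesh

Derivation:
Tick 1: prefer A, take hinge from A; A=[jar] B=[lathe,mesh] C=[hinge]
Tick 2: prefer B, take lathe from B; A=[jar] B=[mesh] C=[hinge,lathe]
Tick 3: prefer A, take jar from A; A=[-] B=[mesh] C=[hinge,lathe,jar]
Tick 4: prefer B, take mesh from B; A=[-] B=[-] C=[hinge,lathe,jar,mesh]
Tick 5: prefer A, both empty, nothing taken; A=[-] B=[-] C=[hinge,lathe,jar,mesh]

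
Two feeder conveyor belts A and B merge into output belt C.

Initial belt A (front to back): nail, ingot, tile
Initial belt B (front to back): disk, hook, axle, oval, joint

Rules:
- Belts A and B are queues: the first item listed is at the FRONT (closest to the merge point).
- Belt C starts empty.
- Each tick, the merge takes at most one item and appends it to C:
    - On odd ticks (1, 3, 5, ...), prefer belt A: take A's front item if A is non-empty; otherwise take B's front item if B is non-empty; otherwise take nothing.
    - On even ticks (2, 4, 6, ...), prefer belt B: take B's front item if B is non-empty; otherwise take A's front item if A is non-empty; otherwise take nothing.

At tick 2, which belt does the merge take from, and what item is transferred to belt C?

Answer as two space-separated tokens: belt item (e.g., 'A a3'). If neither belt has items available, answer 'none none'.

Tick 1: prefer A, take nail from A; A=[ingot,tile] B=[disk,hook,axle,oval,joint] C=[nail]
Tick 2: prefer B, take disk from B; A=[ingot,tile] B=[hook,axle,oval,joint] C=[nail,disk]

Answer: B disk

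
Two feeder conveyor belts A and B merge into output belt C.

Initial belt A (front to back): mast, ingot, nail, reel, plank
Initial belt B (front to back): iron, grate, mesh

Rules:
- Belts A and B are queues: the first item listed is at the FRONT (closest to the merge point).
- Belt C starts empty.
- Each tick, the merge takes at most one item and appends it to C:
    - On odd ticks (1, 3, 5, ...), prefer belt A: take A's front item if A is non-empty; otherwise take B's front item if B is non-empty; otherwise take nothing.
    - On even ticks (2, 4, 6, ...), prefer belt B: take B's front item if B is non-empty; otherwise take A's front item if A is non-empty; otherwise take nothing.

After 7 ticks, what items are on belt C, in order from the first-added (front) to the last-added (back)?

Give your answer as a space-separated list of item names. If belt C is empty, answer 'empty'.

Tick 1: prefer A, take mast from A; A=[ingot,nail,reel,plank] B=[iron,grate,mesh] C=[mast]
Tick 2: prefer B, take iron from B; A=[ingot,nail,reel,plank] B=[grate,mesh] C=[mast,iron]
Tick 3: prefer A, take ingot from A; A=[nail,reel,plank] B=[grate,mesh] C=[mast,iron,ingot]
Tick 4: prefer B, take grate from B; A=[nail,reel,plank] B=[mesh] C=[mast,iron,ingot,grate]
Tick 5: prefer A, take nail from A; A=[reel,plank] B=[mesh] C=[mast,iron,ingot,grate,nail]
Tick 6: prefer B, take mesh from B; A=[reel,plank] B=[-] C=[mast,iron,ingot,grate,nail,mesh]
Tick 7: prefer A, take reel from A; A=[plank] B=[-] C=[mast,iron,ingot,grate,nail,mesh,reel]

Answer: mast iron ingot grate nail mesh reel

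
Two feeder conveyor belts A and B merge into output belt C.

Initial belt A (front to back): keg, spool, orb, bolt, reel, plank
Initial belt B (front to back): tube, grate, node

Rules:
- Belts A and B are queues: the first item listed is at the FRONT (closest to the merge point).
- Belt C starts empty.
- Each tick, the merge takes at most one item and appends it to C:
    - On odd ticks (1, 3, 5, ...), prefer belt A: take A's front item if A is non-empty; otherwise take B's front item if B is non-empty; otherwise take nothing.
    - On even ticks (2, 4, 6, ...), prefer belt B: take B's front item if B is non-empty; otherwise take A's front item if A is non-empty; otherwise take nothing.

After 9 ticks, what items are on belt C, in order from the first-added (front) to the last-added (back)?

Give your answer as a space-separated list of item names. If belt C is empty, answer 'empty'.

Tick 1: prefer A, take keg from A; A=[spool,orb,bolt,reel,plank] B=[tube,grate,node] C=[keg]
Tick 2: prefer B, take tube from B; A=[spool,orb,bolt,reel,plank] B=[grate,node] C=[keg,tube]
Tick 3: prefer A, take spool from A; A=[orb,bolt,reel,plank] B=[grate,node] C=[keg,tube,spool]
Tick 4: prefer B, take grate from B; A=[orb,bolt,reel,plank] B=[node] C=[keg,tube,spool,grate]
Tick 5: prefer A, take orb from A; A=[bolt,reel,plank] B=[node] C=[keg,tube,spool,grate,orb]
Tick 6: prefer B, take node from B; A=[bolt,reel,plank] B=[-] C=[keg,tube,spool,grate,orb,node]
Tick 7: prefer A, take bolt from A; A=[reel,plank] B=[-] C=[keg,tube,spool,grate,orb,node,bolt]
Tick 8: prefer B, take reel from A; A=[plank] B=[-] C=[keg,tube,spool,grate,orb,node,bolt,reel]
Tick 9: prefer A, take plank from A; A=[-] B=[-] C=[keg,tube,spool,grate,orb,node,bolt,reel,plank]

Answer: keg tube spool grate orb node bolt reel plank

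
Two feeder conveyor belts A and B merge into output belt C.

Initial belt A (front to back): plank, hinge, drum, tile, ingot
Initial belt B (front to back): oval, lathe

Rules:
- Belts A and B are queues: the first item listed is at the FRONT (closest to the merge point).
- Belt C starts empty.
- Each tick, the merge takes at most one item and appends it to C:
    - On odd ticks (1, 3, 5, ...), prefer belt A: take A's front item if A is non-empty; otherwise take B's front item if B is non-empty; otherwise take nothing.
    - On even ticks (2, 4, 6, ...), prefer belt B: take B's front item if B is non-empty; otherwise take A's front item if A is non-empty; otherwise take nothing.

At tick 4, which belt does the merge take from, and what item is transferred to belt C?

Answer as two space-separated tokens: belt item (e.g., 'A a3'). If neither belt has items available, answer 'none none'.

Tick 1: prefer A, take plank from A; A=[hinge,drum,tile,ingot] B=[oval,lathe] C=[plank]
Tick 2: prefer B, take oval from B; A=[hinge,drum,tile,ingot] B=[lathe] C=[plank,oval]
Tick 3: prefer A, take hinge from A; A=[drum,tile,ingot] B=[lathe] C=[plank,oval,hinge]
Tick 4: prefer B, take lathe from B; A=[drum,tile,ingot] B=[-] C=[plank,oval,hinge,lathe]

Answer: B lathe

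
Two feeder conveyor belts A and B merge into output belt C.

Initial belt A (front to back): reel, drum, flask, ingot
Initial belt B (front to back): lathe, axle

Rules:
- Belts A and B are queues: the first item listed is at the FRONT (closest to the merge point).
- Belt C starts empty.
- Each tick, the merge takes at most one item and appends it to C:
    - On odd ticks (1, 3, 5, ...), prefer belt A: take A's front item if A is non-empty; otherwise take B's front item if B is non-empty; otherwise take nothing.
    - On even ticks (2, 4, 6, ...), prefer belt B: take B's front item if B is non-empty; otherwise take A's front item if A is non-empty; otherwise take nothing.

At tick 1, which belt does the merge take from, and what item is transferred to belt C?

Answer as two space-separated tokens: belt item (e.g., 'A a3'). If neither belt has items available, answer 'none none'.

Answer: A reel

Derivation:
Tick 1: prefer A, take reel from A; A=[drum,flask,ingot] B=[lathe,axle] C=[reel]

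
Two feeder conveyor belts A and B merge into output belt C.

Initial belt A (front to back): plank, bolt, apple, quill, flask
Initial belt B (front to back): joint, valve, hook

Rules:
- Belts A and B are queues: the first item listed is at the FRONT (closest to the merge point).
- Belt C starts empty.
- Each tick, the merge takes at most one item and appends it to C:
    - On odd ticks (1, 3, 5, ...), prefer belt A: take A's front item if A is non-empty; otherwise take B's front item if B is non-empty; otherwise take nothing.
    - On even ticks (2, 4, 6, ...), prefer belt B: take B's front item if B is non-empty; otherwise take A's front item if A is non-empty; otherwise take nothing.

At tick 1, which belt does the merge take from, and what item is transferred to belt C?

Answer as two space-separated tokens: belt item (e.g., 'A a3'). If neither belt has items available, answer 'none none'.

Answer: A plank

Derivation:
Tick 1: prefer A, take plank from A; A=[bolt,apple,quill,flask] B=[joint,valve,hook] C=[plank]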